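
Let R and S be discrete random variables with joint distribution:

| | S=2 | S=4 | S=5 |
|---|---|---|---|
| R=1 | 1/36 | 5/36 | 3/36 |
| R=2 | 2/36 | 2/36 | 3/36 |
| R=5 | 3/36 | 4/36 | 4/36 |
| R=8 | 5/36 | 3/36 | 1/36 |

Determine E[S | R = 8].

P(R = 8) = 1/4.
Σ S·P over the event = 2·(5/36) + 4·(3/36) + 5·(1/36) = 3/4.
E[S | R = 8] = (3/4) / (1/4) = 3.

3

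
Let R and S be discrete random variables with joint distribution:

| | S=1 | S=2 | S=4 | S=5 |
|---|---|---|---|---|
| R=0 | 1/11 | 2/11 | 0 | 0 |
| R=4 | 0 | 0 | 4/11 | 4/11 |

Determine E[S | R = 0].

5/3

P(R = 0) = 3/11.
Summing S·P(R=x,S=y) over the conditioning event gives 5/11.
E[S | R = 0] = (5/11) / (3/11) = 5/3.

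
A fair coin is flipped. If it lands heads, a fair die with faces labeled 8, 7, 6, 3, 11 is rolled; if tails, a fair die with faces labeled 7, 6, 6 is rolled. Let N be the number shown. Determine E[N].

20/3

E[N | heads] = (8+7+6+3+11)/5 = 7.
E[N | tails] = (7+6+6)/3 = 19/3.
E[N] = (1/2)·(7) + (1/2)·(19/3) = 20/3.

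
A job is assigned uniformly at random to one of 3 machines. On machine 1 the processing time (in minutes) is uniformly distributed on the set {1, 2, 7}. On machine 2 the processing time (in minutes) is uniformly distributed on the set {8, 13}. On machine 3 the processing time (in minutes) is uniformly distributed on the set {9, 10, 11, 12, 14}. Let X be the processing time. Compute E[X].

751/90

E[X | machine 1] = (1+2+7)/3 = 10/3.
E[X | machine 2] = (8+13)/2 = 21/2.
E[X | machine 3] = (9+10+11+12+14)/5 = 56/5.
E[X] = (1/3)·(10/3) + (1/3)·(21/2) + (1/3)·(56/5) = 751/90.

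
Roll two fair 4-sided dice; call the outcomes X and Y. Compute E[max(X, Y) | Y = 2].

11/4

Outcomes with Y = 2: (1,2), (2,2), (3,2), (4,2), each with probability 1/16.
E[max(X, Y) | Y = 2] = (2 + 2 + 3 + 4) / 4 = 11/4.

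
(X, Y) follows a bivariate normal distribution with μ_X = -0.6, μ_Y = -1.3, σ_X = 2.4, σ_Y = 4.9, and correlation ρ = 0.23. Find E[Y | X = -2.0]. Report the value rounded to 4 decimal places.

-1.9574

E[Y | X=x] = μ_Y + ρ(σ_Y/σ_X)(x − μ_X) for jointly normal variables.
E[Y | X=-2.0] = -1.3 + (0.23)·(4.9/2.4)·(-2.0 − (-0.6)) = -1.3 + (0.46958)·(-1.4) = -1.9574.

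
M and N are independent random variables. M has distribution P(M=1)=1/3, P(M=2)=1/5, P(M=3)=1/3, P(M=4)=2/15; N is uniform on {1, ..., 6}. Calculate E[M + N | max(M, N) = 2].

P(max(M, N) = 2) = 11/90.
Summing (M+N)·P(x,y) over outcomes with max(M, N) = 2 gives 2/5.
E[M + N | max(M, N) = 2] = (2/5) / (11/90) = 36/11.

36/11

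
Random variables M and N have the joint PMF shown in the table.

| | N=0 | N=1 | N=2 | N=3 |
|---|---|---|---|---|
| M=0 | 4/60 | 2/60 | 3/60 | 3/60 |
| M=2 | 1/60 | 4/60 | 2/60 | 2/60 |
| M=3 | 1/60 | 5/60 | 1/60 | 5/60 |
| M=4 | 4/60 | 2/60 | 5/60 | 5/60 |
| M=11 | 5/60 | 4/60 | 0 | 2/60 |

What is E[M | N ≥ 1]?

163/45

P(N ≥ 1) = 3/4.
Summing M·P(M=x,N=y) over the conditioning event gives 163/60.
E[M | N ≥ 1] = (163/60) / (3/4) = 163/45.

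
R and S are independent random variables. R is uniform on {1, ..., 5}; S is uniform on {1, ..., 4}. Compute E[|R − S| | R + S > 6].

4/3

Outcomes with R + S > 6: (3,4), (4,3), (4,4), (5,2), (5,3), (5,4), each with probability 1/20.
E[|R − S| | R + S > 6] = (1 + 1 + 0 + 3 + 2 + 1) / 6 = 4/3.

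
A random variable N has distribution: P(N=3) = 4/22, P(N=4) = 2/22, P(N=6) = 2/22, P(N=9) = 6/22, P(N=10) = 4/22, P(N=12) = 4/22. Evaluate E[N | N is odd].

P(N is odd) = 5/11.
Σ over the event: 3·2/11 + 9·3/11 = 3.
E[N | N is odd] = (3) / (5/11) = 33/5.

33/5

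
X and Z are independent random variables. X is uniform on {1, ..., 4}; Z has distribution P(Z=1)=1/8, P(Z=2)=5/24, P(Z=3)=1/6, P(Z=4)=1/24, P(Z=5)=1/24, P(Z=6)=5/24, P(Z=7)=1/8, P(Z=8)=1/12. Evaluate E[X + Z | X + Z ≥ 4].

P(X + Z ≥ 4) = 85/96.
Summing (X+Z)·P(x,y) over outcomes with X + Z ≥ 4 gives 307/48.
E[X + Z | X + Z ≥ 4] = (307/48) / (85/96) = 614/85.

614/85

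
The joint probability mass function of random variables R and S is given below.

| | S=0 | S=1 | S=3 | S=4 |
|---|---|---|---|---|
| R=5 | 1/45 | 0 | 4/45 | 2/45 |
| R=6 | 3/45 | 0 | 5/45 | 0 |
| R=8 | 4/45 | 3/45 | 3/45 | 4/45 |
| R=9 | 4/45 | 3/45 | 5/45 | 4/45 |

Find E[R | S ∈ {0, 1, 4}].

55/7

P(S ∈ {0, 1, 4}) = 28/45.
Summing R·P(R=x,S=y) over the conditioning event gives 44/9.
E[R | S ∈ {0, 1, 4}] = (44/9) / (28/45) = 55/7.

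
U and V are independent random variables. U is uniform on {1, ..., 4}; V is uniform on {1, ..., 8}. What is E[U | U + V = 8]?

5/2

Outcomes with U + V = 8: (1,7), (2,6), (3,5), (4,4), each with probability 1/32.
E[U | U + V = 8] = (1 + 2 + 3 + 4) / 4 = 5/2.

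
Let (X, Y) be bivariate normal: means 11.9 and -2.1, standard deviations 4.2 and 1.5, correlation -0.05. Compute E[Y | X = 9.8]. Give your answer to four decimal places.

E[Y | X=x] = μ_Y + ρ(σ_Y/σ_X)(x − μ_X) for jointly normal variables.
E[Y | X=9.8] = -2.1 + (-0.05)·(1.5/4.2)·(9.8 − (11.9)) = -2.1 + (-0.017857)·(-2.1) = -2.0625.

-2.0625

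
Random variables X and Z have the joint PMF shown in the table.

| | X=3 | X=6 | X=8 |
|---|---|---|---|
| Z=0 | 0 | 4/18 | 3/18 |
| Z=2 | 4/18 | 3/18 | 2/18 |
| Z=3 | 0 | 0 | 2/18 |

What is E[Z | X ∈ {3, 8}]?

P(X ∈ {3, 8}) = 11/18.
Σ Z·P over the event = 2·(4/18) + 0·(3/18) + 2·(2/18) + 3·(2/18) = 1.
E[Z | X ∈ {3, 8}] = (1) / (11/18) = 18/11.

18/11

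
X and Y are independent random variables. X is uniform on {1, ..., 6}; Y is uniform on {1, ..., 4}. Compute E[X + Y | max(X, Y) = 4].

Outcomes with max(X, Y) = 4: (1,4), (2,4), (3,4), (4,1), (4,2), (4,3), (4,4), each with probability 1/24.
E[X + Y | max(X, Y) = 4] = (5 + 6 + 7 + 5 + 6 + 7 + 8) / 7 = 44/7.

44/7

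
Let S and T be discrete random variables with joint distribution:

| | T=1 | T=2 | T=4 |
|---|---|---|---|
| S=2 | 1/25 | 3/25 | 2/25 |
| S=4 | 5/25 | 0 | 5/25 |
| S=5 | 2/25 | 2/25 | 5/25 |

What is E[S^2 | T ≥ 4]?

P(T ≥ 4) = 12/25.
Σ S^2·P over the event = 4·(2/25) + 16·(5/25) + 25·(5/25) = 213/25.
E[S^2 | T ≥ 4] = (213/25) / (12/25) = 71/4.

71/4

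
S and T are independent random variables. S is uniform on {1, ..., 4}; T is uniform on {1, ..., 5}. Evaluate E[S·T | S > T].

35/6

Outcomes with S > T: (2,1), (3,1), (3,2), (4,1), (4,2), (4,3), each with probability 1/20.
E[S·T | S > T] = (2 + 3 + 6 + 4 + 8 + 12) / 6 = 35/6.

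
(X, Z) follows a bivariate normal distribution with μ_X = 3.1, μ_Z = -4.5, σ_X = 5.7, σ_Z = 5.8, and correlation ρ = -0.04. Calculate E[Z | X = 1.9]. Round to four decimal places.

-4.4512

For a bivariate normal, E[Z | X=x] = μ_Z + ρ·(σ_Z/σ_X)·(x − μ_X).
E[Z | X=1.9] = -4.5 + (-0.04)·(5.8/5.7)·(1.9 − (3.1)) = -4.5 + (-0.040702)·(-1.2) = -4.4512.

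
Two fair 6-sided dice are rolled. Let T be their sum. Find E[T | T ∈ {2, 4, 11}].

6

P(T ∈ {2, 4, 11}) = 1/6.
Σ over the event: 2·1/36 + 4·1/12 + 11·1/18 = 1.
E[T | T ∈ {2, 4, 11}] = (1) / (1/6) = 6.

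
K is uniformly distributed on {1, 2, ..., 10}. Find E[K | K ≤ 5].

Given K ≤ 5, K is equally likely to be any of {1, 2, 3, 4, 5}.
E[K | K ≤ 5] = (1 + 2 + 3 + 4 + 5) / 5 = 3.

3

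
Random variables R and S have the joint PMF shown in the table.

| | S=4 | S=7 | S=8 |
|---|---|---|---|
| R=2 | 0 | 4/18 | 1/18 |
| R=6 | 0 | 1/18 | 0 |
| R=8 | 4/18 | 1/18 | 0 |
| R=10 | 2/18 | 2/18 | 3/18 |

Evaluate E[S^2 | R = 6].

P(R = 6) = 1/18.
Σ S^2·P over the event = 49·(1/18) = 49/18.
E[S^2 | R = 6] = (49/18) / (1/18) = 49.

49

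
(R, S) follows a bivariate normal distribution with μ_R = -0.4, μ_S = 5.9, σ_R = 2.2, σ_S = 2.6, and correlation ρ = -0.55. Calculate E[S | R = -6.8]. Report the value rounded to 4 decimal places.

E[S | R=x] = μ_S + ρ(σ_S/σ_R)(x − μ_R) for jointly normal variables.
E[S | R=-6.8] = 5.9 + (-0.55)·(2.6/2.2)·(-6.8 − (-0.4)) = 5.9 + (-0.65)·(-6.4) = 10.0600.

10.0600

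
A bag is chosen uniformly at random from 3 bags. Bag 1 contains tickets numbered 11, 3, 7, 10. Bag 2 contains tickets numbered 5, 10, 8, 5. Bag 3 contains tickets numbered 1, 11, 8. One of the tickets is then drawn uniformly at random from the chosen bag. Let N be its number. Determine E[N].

E[N | bag 1] = (11+3+7+10)/4 = 31/4.
E[N | bag 2] = (5+10+8+5)/4 = 7.
E[N | bag 3] = (1+11+8)/3 = 20/3.
By the law of total expectation,
E[N] = (1/3)·(31/4) + (1/3)·(7) + (1/3)·(20/3) = 257/36.

257/36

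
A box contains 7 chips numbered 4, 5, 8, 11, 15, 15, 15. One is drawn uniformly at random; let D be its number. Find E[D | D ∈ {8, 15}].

53/4

P(D ∈ {8, 15}) = 4/7.
Σ over the event: 8·1/7 + 15·3/7 = 53/7.
E[D | D ∈ {8, 15}] = (53/7) / (4/7) = 53/4.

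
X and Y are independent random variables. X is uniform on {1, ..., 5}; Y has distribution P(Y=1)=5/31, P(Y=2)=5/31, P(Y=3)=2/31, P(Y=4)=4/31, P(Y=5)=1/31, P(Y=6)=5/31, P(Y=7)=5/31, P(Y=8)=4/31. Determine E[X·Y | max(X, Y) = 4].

P(max(X, Y) = 4) = 28/155.
Summing XY·P(x,y) over outcomes with max(X, Y) = 4 gives 244/155.
E[X·Y | max(X, Y) = 4] = (244/155) / (28/155) = 61/7.

61/7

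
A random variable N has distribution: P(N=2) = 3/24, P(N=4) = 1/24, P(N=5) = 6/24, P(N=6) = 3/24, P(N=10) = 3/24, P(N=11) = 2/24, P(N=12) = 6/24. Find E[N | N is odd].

13/2

P(N is odd) = 1/3.
Σ over the event: 5·1/4 + 11·1/12 = 13/6.
E[N | N is odd] = (13/6) / (1/3) = 13/2.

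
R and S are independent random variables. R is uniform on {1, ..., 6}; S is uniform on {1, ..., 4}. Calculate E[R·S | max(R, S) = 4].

P(max(R, S) = 4) = 7/24.
Summing RS·P(x,y) over outcomes with max(R, S) = 4 gives 8/3.
E[R·S | max(R, S) = 4] = (8/3) / (7/24) = 64/7.

64/7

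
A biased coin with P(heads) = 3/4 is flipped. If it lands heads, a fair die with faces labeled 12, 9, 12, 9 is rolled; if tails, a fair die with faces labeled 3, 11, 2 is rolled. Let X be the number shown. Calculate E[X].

E[X | heads] = (12+9+12+9)/4 = 21/2.
E[X | tails] = (3+11+2)/3 = 16/3.
E[X] = (3/4)·(21/2) + (1/4)·(16/3) = 221/24.

221/24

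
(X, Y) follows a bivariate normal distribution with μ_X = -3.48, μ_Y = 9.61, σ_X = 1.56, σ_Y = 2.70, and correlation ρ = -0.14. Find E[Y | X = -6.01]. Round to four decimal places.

10.2230

The regression of Y on X has slope ρ·σ_Y/σ_X and passes through (μ_X, μ_Y).
E[Y | X=-6.01] = 9.61 + (-0.14)·(2.70/1.56)·(-6.01 − (-3.48)) = 9.61 + (-0.24231)·(-2.53) = 10.2230.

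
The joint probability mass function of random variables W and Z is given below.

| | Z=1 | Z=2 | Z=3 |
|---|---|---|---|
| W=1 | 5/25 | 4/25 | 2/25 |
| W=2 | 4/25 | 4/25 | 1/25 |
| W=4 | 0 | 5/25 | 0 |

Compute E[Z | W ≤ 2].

P(W ≤ 2) = 4/5.
Σ Z·P over the event = 1·(5/25) + 2·(4/25) + 3·(2/25) + 1·(4/25) + 2·(4/25) + 3·(1/25) = 34/25.
E[Z | W ≤ 2] = (34/25) / (4/5) = 17/10.

17/10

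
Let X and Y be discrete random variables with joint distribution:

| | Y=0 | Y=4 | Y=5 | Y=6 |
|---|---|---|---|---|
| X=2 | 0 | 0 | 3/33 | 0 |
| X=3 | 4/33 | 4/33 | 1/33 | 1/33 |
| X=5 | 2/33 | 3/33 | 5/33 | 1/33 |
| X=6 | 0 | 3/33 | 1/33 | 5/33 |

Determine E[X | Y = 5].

P(Y = 5) = 10/33.
Summing X·P(X=x,Y=y) over the conditioning event gives 40/33.
E[X | Y = 5] = (40/33) / (10/33) = 4.

4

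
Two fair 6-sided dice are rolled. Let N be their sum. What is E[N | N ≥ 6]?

106/13

P(N ≥ 6) = 13/18.
Σ over the event: 6·5/36 + 7·1/6 + 8·5/36 + 9·1/9 + 10·1/12 + 11·1/18 + 12·1/36 = 53/9.
E[N | N ≥ 6] = (53/9) / (13/18) = 106/13.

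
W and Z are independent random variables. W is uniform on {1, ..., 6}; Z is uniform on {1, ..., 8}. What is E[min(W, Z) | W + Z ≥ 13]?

17/3

P(W + Z ≥ 13) = 1/16.
Summing min(W,Z)·P(x,y) over outcomes with W + Z ≥ 13 gives 17/48.
E[min(W, Z) | W + Z ≥ 13] = (17/48) / (1/16) = 17/3.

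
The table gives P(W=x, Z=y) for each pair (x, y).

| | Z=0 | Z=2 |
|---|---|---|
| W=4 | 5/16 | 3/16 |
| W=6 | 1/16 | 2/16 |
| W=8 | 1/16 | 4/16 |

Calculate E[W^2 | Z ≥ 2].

376/9

P(Z ≥ 2) = 9/16.
Σ W^2·P over the event = 16·(3/16) + 36·(2/16) + 64·(4/16) = 47/2.
E[W^2 | Z ≥ 2] = (47/2) / (9/16) = 376/9.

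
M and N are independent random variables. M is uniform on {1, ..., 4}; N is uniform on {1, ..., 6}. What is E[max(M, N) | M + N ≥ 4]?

P(M + N ≥ 4) = 7/8.
Summing max(M,N)·P(x,y) over outcomes with M + N ≥ 4 gives 89/24.
E[max(M, N) | M + N ≥ 4] = (89/24) / (7/8) = 89/21.

89/21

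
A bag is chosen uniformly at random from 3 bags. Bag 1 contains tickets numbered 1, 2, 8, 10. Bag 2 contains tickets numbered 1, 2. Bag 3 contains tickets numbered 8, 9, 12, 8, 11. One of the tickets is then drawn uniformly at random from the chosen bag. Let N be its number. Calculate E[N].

109/20

E[N | bag 1] = (1+2+8+10)/4 = 21/4.
E[N | bag 2] = (1+2)/2 = 3/2.
E[N | bag 3] = (8+9+12+8+11)/5 = 48/5.
E[N] = (1/3)·(21/4) + (1/3)·(3/2) + (1/3)·(48/5) = 109/20.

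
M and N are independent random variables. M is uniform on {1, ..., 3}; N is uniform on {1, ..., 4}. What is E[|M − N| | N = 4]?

P(N = 4) = 1/4.
Summing |M−N|·P(x,y) over outcomes with N = 4 gives 1/2.
E[|M − N| | N = 4] = (1/2) / (1/4) = 2.

2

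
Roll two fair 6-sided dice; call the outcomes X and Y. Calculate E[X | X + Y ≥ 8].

P(X + Y ≥ 8) = 5/12.
Summing X·P(x,y) over outcomes with X + Y ≥ 8 gives 35/18.
E[X | X + Y ≥ 8] = (35/18) / (5/12) = 14/3.

14/3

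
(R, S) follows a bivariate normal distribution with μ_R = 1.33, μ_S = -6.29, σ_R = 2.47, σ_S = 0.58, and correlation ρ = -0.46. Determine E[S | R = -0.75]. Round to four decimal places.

-6.0653

For a bivariate normal, E[S | R=x] = μ_S + ρ·(σ_S/σ_R)·(x − μ_R).
E[S | R=-0.75] = -6.29 + (-0.46)·(0.58/2.47)·(-0.75 − (1.33)) = -6.29 + (-0.10802)·(-2.08) = -6.0653.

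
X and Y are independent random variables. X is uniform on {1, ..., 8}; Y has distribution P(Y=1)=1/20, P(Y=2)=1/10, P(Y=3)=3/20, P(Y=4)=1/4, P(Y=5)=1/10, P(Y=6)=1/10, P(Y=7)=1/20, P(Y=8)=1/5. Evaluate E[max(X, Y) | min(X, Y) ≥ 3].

P(min(X, Y) ≥ 3) = 51/80.
Summing max(X,Y)·P(x,y) over outcomes with min(X, Y) ≥ 3 gives 327/80.
E[max(X, Y) | min(X, Y) ≥ 3] = (327/80) / (51/80) = 109/17.

109/17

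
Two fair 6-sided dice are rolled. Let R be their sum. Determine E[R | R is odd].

P(R is odd) = 1/2.
Σ over the event: 3·1/18 + 5·1/9 + 7·1/6 + 9·1/9 + 11·1/18 = 7/2.
E[R | R is odd] = (7/2) / (1/2) = 7.

7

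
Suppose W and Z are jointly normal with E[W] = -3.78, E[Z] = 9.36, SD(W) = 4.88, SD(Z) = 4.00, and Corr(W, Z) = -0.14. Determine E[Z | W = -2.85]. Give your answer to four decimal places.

E[Z | W=x] = μ_Z + ρ(σ_Z/σ_W)(x − μ_W) for jointly normal variables.
E[Z | W=-2.85] = 9.36 + (-0.14)·(4.00/4.88)·(-2.85 − (-3.78)) = 9.36 + (-0.11475)·(0.93) = 9.2533.

9.2533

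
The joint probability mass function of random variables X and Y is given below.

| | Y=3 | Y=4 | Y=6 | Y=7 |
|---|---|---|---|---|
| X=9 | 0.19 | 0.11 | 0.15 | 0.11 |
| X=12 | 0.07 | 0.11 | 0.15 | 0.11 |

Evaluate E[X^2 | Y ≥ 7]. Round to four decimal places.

P(Y ≥ 7) = 0.22.
Σ X^2·P over the event = 81·(0.11) + 144·(0.11) = 24.75.
E[X^2 | Y ≥ 7] = (24.75) / (0.22) = 112.5000.

112.5000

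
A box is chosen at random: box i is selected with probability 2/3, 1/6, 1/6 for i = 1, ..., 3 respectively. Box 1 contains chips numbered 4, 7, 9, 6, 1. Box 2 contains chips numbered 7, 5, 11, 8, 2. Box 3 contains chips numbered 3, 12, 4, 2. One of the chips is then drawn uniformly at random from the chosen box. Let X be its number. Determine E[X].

E[X | box 1] = (4+7+9+6+1)/5 = 27/5.
E[X | box 2] = (7+5+11+8+2)/5 = 33/5.
E[X | box 3] = (3+12+4+2)/4 = 21/4.
By the law of total expectation,
E[X] = (2/3)·(27/5) + (1/6)·(33/5) + (1/6)·(21/4) = 223/40.

223/40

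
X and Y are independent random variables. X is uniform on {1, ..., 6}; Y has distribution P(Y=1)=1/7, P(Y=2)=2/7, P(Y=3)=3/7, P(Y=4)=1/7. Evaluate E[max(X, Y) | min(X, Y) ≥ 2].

21/5

P(min(X, Y) ≥ 2) = 5/7.
Summing max(X,Y)·P(x,y) over outcomes with min(X, Y) ≥ 2 gives 3.
E[max(X, Y) | min(X, Y) ≥ 2] = (3) / (5/7) = 21/5.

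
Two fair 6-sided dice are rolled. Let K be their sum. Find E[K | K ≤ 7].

P(K ≤ 7) = 7/12.
Σ over the event: 2·1/36 + 3·1/18 + 4·1/12 + 5·1/9 + 6·5/36 + 7·1/6 = 28/9.
E[K | K ≤ 7] = (28/9) / (7/12) = 16/3.

16/3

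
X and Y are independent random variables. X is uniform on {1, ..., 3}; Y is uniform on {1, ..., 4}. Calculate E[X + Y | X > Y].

4

P(X > Y) = 1/4.
Summing (X+Y)·P(x,y) over outcomes with X > Y gives 1.
E[X + Y | X > Y] = (1) / (1/4) = 4.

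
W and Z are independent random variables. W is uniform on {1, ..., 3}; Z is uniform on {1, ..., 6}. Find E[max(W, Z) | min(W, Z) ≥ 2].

41/10

Outcomes with min(W, Z) ≥ 2: (2,2), (2,3), (2,4), (2,5), (2,6), (3,2), (3,3), (3,4), (3,5), (3,6), each with probability 1/18.
E[max(W, Z) | min(W, Z) ≥ 2] = (2 + 3 + 4 + 5 + 6 + 3 + 3 + 4 + 5 + 6) / 10 = 41/10.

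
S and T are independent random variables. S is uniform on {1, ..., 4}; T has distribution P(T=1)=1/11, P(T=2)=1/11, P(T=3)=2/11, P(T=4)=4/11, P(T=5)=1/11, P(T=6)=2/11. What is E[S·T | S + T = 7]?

P(S + T = 7) = 9/44.
Summing ST·P(x,y) over outcomes with S + T = 7 gives 47/22.
E[S·T | S + T = 7] = (47/22) / (9/44) = 94/9.

94/9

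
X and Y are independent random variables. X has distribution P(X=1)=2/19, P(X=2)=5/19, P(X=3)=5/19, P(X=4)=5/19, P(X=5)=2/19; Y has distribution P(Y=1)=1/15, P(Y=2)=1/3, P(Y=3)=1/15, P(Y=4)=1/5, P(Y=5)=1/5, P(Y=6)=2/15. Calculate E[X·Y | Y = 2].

P(Y = 2) = 1/3.
Summing XY·P(x,y) over outcomes with Y = 2 gives 2.
E[X·Y | Y = 2] = (2) / (1/3) = 6.

6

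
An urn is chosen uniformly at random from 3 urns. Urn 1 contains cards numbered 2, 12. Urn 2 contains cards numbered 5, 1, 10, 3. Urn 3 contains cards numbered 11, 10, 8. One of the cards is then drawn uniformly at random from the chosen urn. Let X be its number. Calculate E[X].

E[X | urn 1] = (2+12)/2 = 7.
E[X | urn 2] = (5+1+10+3)/4 = 19/4.
E[X | urn 3] = (11+10+8)/3 = 29/3.
E[X] = (1/3)·(7) + (1/3)·(19/4) + (1/3)·(29/3) = 257/36.

257/36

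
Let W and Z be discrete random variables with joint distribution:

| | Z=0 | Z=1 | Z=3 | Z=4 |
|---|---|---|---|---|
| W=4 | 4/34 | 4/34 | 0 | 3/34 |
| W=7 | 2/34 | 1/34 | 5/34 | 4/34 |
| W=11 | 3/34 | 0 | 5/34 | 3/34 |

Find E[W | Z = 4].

73/10

P(Z = 4) = 5/17.
Σ W·P over the event = 4·(3/34) + 7·(4/34) + 11·(3/34) = 73/34.
E[W | Z = 4] = (73/34) / (5/17) = 73/10.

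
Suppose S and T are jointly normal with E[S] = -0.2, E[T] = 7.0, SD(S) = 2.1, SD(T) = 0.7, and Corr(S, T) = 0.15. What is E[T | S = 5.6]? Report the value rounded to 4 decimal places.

7.2900

E[T | S=x] = μ_T + ρ(σ_T/σ_S)(x − μ_S) for jointly normal variables.
E[T | S=5.6] = 7.0 + (0.15)·(0.7/2.1)·(5.6 − (-0.2)) = 7.0 + (0.05)·(5.8) = 7.2900.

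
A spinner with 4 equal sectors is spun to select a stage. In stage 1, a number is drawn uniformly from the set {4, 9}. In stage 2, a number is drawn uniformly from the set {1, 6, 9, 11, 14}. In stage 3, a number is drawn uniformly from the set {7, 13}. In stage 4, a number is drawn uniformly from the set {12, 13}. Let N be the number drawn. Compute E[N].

93/10

E[N | stage 1] = (4+9)/2 = 13/2.
E[N | stage 2] = (1+6+9+11+14)/5 = 41/5.
E[N | stage 3] = (7+13)/2 = 10.
E[N | stage 4] = (12+13)/2 = 25/2.
By the law of total expectation,
E[N] = (1/4)·(13/2) + (1/4)·(41/5) + (1/4)·(10) + (1/4)·(25/2) = 93/10.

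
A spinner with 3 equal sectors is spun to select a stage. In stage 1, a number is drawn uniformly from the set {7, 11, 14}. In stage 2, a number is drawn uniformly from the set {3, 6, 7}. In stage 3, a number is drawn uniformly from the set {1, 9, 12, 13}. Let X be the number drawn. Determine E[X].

E[X | stage 1] = (7+11+14)/3 = 32/3.
E[X | stage 2] = (3+6+7)/3 = 16/3.
E[X | stage 3] = (1+9+12+13)/4 = 35/4.
By the law of total expectation,
E[X] = (1/3)·(32/3) + (1/3)·(16/3) + (1/3)·(35/4) = 33/4.

33/4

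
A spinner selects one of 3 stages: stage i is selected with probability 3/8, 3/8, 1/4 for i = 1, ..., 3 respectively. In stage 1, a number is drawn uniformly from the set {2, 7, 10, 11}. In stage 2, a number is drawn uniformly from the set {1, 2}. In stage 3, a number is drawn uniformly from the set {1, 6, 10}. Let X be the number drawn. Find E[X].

115/24

E[X | stage 1] = (2+7+10+11)/4 = 15/2.
E[X | stage 2] = (1+2)/2 = 3/2.
E[X | stage 3] = (1+6+10)/3 = 17/3.
E[X] = (3/8)·(15/2) + (3/8)·(3/2) + (1/4)·(17/3) = 115/24.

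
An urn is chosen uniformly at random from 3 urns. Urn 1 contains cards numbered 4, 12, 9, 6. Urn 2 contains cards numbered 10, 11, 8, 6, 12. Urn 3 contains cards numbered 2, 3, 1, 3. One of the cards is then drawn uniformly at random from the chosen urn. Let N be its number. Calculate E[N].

97/15

E[N | urn 1] = (4+12+9+6)/4 = 31/4.
E[N | urn 2] = (10+11+8+6+12)/5 = 47/5.
E[N | urn 3] = (2+3+1+3)/4 = 9/4.
E[N] = (1/3)·(31/4) + (1/3)·(47/5) + (1/3)·(9/4) = 97/15.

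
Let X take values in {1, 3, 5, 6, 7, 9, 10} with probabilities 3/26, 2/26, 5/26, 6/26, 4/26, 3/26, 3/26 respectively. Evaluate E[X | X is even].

P(X is even) = 9/26.
Σ over the event: 6·3/13 + 10·3/26 = 33/13.
E[X | X is even] = (33/13) / (9/26) = 22/3.

22/3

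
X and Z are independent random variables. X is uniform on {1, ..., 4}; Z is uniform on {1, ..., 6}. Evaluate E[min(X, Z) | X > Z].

5/3

Outcomes with X > Z: (2,1), (3,1), (3,2), (4,1), (4,2), (4,3), each with probability 1/24.
E[min(X, Z) | X > Z] = (1 + 1 + 2 + 1 + 2 + 3) / 6 = 5/3.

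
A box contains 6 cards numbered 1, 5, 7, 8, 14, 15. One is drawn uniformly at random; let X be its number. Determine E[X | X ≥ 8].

37/3

P(X ≥ 8) = 1/2.
Σ over the event: 8·1/6 + 14·1/6 + 15·1/6 = 37/6.
E[X | X ≥ 8] = (37/6) / (1/2) = 37/3.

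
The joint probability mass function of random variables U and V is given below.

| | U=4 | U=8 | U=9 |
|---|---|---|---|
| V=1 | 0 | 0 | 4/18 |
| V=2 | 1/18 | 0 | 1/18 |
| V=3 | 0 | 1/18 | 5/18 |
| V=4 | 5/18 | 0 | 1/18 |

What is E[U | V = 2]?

P(V = 2) = 1/9.
Σ U·P over the event = 4·(1/18) + 9·(1/18) = 13/18.
E[U | V = 2] = (13/18) / (1/9) = 13/2.

13/2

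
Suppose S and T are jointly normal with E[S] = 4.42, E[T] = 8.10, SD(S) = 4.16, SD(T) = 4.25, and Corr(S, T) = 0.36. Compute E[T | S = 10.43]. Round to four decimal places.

E[T | S=x] = μ_T + ρ(σ_T/σ_S)(x − μ_S) for jointly normal variables.
E[T | S=10.43] = 8.10 + (0.36)·(4.25/4.16)·(10.43 − (4.42)) = 8.10 + (0.36779)·(6.01) = 10.3104.

10.3104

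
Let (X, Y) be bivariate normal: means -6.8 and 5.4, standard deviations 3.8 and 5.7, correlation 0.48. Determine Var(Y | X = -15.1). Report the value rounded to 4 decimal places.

For a bivariate normal, Var(Y | X=x) = σ_Y²(1 − ρ²).
Var(Y | X=-15.1) = (5.7)²·(1 − (0.48)²) = 32.49·0.7696 = 25.0043.

25.0043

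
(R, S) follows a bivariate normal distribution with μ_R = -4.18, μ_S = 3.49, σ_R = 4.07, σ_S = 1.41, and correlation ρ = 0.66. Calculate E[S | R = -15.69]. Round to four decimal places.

E[S | R=x] = μ_S + ρ(σ_S/σ_R)(x − μ_R) for jointly normal variables.
E[S | R=-15.69] = 3.49 + (0.66)·(1.41/4.07)·(-15.69 − (-4.18)) = 3.49 + (0.228649)·(-11.51) = 0.8583.

0.8583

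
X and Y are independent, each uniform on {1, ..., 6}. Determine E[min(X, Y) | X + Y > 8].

Outcomes with X + Y > 8: (3,6), (4,5), (4,6), (5,4), (5,5), (5,6), (6,3), (6,4), (6,5), (6,6), each with probability 1/36.
E[min(X, Y) | X + Y > 8] = (3 + 4 + 4 + 4 + 5 + 5 + 3 + 4 + 5 + 6) / 10 = 43/10.

43/10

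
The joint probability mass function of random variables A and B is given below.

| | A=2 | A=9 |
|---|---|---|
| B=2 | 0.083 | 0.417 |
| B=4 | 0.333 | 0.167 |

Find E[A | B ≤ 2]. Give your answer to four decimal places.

7.8380

P(B ≤ 2) = 0.500.
Σ A·P over the event = 2·(0.083) + 9·(0.417) = 3.919.
E[A | B ≤ 2] = (3.919) / (0.500) = 7.8380.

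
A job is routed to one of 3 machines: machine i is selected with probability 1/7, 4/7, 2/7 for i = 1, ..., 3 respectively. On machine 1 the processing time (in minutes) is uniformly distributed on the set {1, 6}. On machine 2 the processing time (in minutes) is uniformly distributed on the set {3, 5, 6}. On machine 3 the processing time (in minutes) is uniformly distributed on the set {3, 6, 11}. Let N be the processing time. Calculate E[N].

71/14

E[N | machine 1] = (1+6)/2 = 7/2.
E[N | machine 2] = (3+5+6)/3 = 14/3.
E[N | machine 3] = (3+6+11)/3 = 20/3.
E[N] = (1/7)·(7/2) + (4/7)·(14/3) + (2/7)·(20/3) = 71/14.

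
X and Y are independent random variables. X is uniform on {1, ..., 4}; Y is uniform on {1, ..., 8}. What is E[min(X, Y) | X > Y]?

P(X > Y) = 3/16.
Summing min(X,Y)·P(x,y) over outcomes with X > Y gives 5/16.
E[min(X, Y) | X > Y] = (5/16) / (3/16) = 5/3.

5/3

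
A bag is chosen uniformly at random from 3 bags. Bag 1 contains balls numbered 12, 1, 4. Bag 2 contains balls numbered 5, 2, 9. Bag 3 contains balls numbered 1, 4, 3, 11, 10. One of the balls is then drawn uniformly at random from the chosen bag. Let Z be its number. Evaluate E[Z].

E[Z | bag 1] = (12+1+4)/3 = 17/3.
E[Z | bag 2] = (5+2+9)/3 = 16/3.
E[Z | bag 3] = (1+4+3+11+10)/5 = 29/5.
By the law of total expectation,
E[Z] = (1/3)·(17/3) + (1/3)·(16/3) + (1/3)·(29/5) = 28/5.

28/5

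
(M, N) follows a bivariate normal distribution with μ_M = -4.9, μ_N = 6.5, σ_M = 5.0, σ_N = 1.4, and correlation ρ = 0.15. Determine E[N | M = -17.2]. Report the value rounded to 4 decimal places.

The regression of N on M has slope ρ·σ_N/σ_M and passes through (μ_M, μ_N).
E[N | M=-17.2] = 6.5 + (0.15)·(1.4/5.0)·(-17.2 − (-4.9)) = 6.5 + (0.042)·(-12.3) = 5.9834.

5.9834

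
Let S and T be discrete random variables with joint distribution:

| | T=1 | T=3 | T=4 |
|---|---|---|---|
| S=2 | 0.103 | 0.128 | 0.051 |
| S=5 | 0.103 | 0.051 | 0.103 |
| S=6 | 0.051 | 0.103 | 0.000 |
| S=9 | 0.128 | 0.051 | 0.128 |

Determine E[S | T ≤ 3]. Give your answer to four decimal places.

P(T ≤ 3) = 0.718.
Σ S·P over the event = 2·(0.103) + 2·(0.128) + 5·(0.103) + 5·(0.051) + 6·(0.051) + 6·(0.103) + 9·(0.128) + 9·(0.051) = 3.767.
E[S | T ≤ 3] = (3.767) / (0.718) = 5.2465.

5.2465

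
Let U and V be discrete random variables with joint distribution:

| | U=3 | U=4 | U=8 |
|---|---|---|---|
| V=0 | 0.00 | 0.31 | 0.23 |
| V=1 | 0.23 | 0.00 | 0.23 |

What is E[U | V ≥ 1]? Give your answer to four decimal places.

5.5000

P(V ≥ 1) = 0.46.
Σ U·P over the event = 3·(0.23) + 8·(0.23) = 2.53.
E[U | V ≥ 1] = (2.53) / (0.46) = 5.5000.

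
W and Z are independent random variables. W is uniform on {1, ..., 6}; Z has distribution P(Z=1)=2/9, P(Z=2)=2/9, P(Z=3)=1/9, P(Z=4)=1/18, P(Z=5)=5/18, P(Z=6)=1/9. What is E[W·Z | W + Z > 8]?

P(W + Z > 8) = 1/4.
Summing WZ·P(x,y) over outcomes with W + Z > 8 gives 671/108.
E[W·Z | W + Z > 8] = (671/108) / (1/4) = 671/27.

671/27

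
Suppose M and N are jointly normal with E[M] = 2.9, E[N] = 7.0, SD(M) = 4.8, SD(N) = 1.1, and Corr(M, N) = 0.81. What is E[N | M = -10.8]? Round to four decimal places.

4.4569

For a bivariate normal, E[N | M=x] = μ_N + ρ·(σ_N/σ_M)·(x − μ_M).
E[N | M=-10.8] = 7.0 + (0.81)·(1.1/4.8)·(-10.8 − (2.9)) = 7.0 + (0.18563)·(-13.7) = 4.4569.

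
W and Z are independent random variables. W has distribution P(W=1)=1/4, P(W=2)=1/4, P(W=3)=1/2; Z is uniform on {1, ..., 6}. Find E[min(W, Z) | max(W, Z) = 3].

P(max(W, Z) = 3) = 1/3.
Summing min(W,Z)·P(x,y) over outcomes with max(W, Z) = 3 gives 5/8.
E[min(W, Z) | max(W, Z) = 3] = (5/8) / (1/3) = 15/8.

15/8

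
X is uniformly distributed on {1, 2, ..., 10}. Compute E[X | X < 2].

Given X < 2, X is equally likely to be any of {1}.
E[X | X < 2] = (1) / 1 = 1.

1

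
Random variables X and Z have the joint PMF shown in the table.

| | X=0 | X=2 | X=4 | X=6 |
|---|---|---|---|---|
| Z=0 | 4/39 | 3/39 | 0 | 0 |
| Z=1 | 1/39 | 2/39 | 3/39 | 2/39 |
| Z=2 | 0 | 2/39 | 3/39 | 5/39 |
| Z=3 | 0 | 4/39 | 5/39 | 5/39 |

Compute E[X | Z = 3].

29/7

P(Z = 3) = 14/39.
Σ X·P over the event = 2·(4/39) + 4·(5/39) + 6·(5/39) = 58/39.
E[X | Z = 3] = (58/39) / (14/39) = 29/7.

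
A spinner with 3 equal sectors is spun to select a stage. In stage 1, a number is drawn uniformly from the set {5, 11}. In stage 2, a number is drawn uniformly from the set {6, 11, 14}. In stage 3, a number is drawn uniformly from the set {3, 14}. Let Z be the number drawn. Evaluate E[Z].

161/18

E[Z | stage 1] = (5+11)/2 = 8.
E[Z | stage 2] = (6+11+14)/3 = 31/3.
E[Z | stage 3] = (3+14)/2 = 17/2.
E[Z] = (1/3)·(8) + (1/3)·(31/3) + (1/3)·(17/2) = 161/18.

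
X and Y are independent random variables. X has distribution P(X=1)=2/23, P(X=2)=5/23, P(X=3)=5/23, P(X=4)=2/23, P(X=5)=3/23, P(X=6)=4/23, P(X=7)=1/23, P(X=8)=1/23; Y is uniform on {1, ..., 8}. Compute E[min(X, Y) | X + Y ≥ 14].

59/9

P(X + Y ≥ 14) = 9/184.
Summing min(X,Y)·P(x,y) over outcomes with X + Y ≥ 14 gives 59/184.
E[min(X, Y) | X + Y ≥ 14] = (59/184) / (9/184) = 59/9.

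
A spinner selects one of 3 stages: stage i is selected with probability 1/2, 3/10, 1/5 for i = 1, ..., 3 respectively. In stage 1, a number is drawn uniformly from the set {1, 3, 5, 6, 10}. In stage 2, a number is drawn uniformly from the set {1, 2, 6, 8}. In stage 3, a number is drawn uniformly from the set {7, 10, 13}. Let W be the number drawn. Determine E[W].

E[W | stage 1] = (1+3+5+6+10)/5 = 5.
E[W | stage 2] = (1+2+6+8)/4 = 17/4.
E[W | stage 3] = (7+10+13)/3 = 10.
E[W] = (1/2)·(5) + (3/10)·(17/4) + (1/5)·(10) = 231/40.

231/40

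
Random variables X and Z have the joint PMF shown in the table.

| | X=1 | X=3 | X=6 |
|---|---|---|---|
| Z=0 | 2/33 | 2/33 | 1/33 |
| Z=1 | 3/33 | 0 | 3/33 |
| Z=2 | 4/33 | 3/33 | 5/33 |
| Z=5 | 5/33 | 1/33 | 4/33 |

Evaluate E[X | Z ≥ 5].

16/5

P(Z ≥ 5) = 10/33.
Σ X·P over the event = 1·(5/33) + 3·(1/33) + 6·(4/33) = 32/33.
E[X | Z ≥ 5] = (32/33) / (10/33) = 16/5.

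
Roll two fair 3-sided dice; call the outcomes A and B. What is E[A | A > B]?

Outcomes with A > B: (2,1), (3,1), (3,2), each with probability 1/9.
E[A | A > B] = (2 + 3 + 3) / 3 = 8/3.

8/3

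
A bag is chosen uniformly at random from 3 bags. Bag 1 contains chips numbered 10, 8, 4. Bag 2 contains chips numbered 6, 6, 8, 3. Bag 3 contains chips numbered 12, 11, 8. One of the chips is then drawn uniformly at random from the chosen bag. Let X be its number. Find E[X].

281/36

E[X | bag 1] = (10+8+4)/3 = 22/3.
E[X | bag 2] = (6+6+8+3)/4 = 23/4.
E[X | bag 3] = (12+11+8)/3 = 31/3.
E[X] = (1/3)·(22/3) + (1/3)·(23/4) + (1/3)·(31/3) = 281/36.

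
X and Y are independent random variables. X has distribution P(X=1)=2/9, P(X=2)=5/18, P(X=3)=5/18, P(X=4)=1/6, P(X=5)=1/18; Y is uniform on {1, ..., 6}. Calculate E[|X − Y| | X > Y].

12/7

P(X > Y) = 7/27.
Summing |X−Y|·P(x,y) over outcomes with X > Y gives 4/9.
E[|X − Y| | X > Y] = (4/9) / (7/27) = 12/7.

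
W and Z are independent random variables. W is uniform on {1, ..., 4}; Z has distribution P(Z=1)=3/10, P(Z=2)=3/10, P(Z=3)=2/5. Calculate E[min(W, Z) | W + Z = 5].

17/10

P(W + Z = 5) = 1/4.
Summing min(W,Z)·P(x,y) over outcomes with W + Z = 5 gives 17/40.
E[min(W, Z) | W + Z = 5] = (17/40) / (1/4) = 17/10.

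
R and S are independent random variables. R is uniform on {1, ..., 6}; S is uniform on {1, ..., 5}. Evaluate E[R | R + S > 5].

P(R + S > 5) = 2/3.
Summing R·P(x,y) over outcomes with R + S > 5 gives 17/6.
E[R | R + S > 5] = (17/6) / (2/3) = 17/4.

17/4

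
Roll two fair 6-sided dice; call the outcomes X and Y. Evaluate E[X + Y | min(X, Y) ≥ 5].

11

Outcomes with min(X, Y) ≥ 5: (5,5), (5,6), (6,5), (6,6), each with probability 1/36.
E[X + Y | min(X, Y) ≥ 5] = (10 + 11 + 11 + 12) / 4 = 11.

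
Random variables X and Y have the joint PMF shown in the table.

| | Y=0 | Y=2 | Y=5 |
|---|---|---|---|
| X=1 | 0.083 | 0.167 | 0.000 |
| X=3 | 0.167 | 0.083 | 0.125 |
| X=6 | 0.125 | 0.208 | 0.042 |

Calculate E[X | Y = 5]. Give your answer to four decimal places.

P(Y = 5) = 0.167.
Σ X·P over the event = 3·(0.125) + 6·(0.042) = 0.627.
E[X | Y = 5] = (0.627) / (0.167) = 3.7545.

3.7545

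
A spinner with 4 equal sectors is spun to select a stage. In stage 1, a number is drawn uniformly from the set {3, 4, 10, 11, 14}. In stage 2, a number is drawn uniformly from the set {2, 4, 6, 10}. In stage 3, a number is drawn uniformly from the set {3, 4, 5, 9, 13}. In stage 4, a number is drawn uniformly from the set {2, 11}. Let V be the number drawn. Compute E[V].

34/5

E[V | stage 1] = (3+4+10+11+14)/5 = 42/5.
E[V | stage 2] = (2+4+6+10)/4 = 11/2.
E[V | stage 3] = (3+4+5+9+13)/5 = 34/5.
E[V | stage 4] = (2+11)/2 = 13/2.
By the law of total expectation,
E[V] = (1/4)·(42/5) + (1/4)·(11/2) + (1/4)·(34/5) + (1/4)·(13/2) = 34/5.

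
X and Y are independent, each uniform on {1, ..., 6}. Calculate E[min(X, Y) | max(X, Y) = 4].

Outcomes with max(X, Y) = 4: (1,4), (2,4), (3,4), (4,1), (4,2), (4,3), (4,4), each with probability 1/36.
E[min(X, Y) | max(X, Y) = 4] = (1 + 2 + 3 + 1 + 2 + 3 + 4) / 7 = 16/7.

16/7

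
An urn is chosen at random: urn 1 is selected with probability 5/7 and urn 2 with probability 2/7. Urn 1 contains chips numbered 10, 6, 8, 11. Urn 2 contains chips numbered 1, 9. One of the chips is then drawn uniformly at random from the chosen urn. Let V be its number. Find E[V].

215/28

E[V | urn 1] = (10+6+8+11)/4 = 35/4.
E[V | urn 2] = (1+9)/2 = 5.
By the law of total expectation,
E[V] = (5/7)·(35/4) + (2/7)·(5) = 215/28.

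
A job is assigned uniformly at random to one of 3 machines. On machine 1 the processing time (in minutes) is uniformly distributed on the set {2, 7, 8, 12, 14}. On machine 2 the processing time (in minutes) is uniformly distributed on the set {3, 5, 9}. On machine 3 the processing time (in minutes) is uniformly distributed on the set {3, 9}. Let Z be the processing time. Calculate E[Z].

E[Z | machine 1] = (2+7+8+12+14)/5 = 43/5.
E[Z | machine 2] = (3+5+9)/3 = 17/3.
E[Z | machine 3] = (3+9)/2 = 6.
E[Z] = (1/3)·(43/5) + (1/3)·(17/3) + (1/3)·(6) = 304/45.

304/45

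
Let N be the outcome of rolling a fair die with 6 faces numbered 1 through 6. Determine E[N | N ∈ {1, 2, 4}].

P(N ∈ {1, 2, 4}) = 1/2.
Σ over the event: 1·1/6 + 2·1/6 + 4·1/6 = 7/6.
E[N | N ∈ {1, 2, 4}] = (7/6) / (1/2) = 7/3.

7/3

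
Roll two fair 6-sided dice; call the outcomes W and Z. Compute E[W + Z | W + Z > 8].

10

P(W + Z > 8) = 5/18.
Summing (W+Z)·P(x,y) over outcomes with W + Z > 8 gives 25/9.
E[W + Z | W + Z > 8] = (25/9) / (5/18) = 10.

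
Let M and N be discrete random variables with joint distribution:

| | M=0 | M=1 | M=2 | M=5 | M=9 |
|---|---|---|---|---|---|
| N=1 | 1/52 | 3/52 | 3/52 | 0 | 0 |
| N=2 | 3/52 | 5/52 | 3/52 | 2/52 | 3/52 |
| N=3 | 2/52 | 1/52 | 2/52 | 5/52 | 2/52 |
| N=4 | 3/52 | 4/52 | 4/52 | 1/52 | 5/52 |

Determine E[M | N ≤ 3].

P(N ≤ 3) = 35/52.
Summing M·P(M=x,N=y) over the conditioning event gives 105/52.
E[M | N ≤ 3] = (105/52) / (35/52) = 3.

3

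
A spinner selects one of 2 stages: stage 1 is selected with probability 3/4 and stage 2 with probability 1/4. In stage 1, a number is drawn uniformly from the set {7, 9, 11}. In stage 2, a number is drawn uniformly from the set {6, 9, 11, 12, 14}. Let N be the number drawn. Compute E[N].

187/20

E[N | stage 1] = (7+9+11)/3 = 9.
E[N | stage 2] = (6+9+11+12+14)/5 = 52/5.
E[N] = (3/4)·(9) + (1/4)·(52/5) = 187/20.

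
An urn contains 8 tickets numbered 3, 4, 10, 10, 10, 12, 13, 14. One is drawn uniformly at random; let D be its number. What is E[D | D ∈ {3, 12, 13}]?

P(D ∈ {3, 12, 13}) = 3/8.
Σ over the event: 3·1/8 + 12·1/8 + 13·1/8 = 7/2.
E[D | D ∈ {3, 12, 13}] = (7/2) / (3/8) = 28/3.

28/3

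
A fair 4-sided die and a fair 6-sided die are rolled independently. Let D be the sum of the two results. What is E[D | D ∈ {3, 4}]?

18/5

P(D ∈ {3, 4}) = 5/24.
Σ over the event: 3·1/12 + 4·1/8 = 3/4.
E[D | D ∈ {3, 4}] = (3/4) / (5/24) = 18/5.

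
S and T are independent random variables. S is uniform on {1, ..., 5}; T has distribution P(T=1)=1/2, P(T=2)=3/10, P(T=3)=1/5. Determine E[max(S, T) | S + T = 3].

P(S + T = 3) = 4/25.
Summing max(S,T)·P(x,y) over outcomes with S + T = 3 gives 8/25.
E[max(S, T) | S + T = 3] = (8/25) / (4/25) = 2.

2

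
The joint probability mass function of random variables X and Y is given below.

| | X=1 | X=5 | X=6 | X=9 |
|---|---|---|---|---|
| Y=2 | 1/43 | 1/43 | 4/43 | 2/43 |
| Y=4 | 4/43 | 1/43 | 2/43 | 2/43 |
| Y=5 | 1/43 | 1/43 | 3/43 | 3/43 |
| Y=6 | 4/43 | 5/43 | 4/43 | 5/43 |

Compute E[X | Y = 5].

P(Y = 5) = 8/43.
Σ X·P over the event = 1·(1/43) + 5·(1/43) + 6·(3/43) + 9·(3/43) = 51/43.
E[X | Y = 5] = (51/43) / (8/43) = 51/8.

51/8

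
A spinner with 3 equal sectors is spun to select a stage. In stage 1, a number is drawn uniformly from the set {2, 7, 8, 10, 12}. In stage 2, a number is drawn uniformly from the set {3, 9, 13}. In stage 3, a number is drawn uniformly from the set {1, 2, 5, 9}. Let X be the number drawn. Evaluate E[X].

E[X | stage 1] = (2+7+8+10+12)/5 = 39/5.
E[X | stage 2] = (3+9+13)/3 = 25/3.
E[X | stage 3] = (1+2+5+9)/4 = 17/4.
By the law of total expectation,
E[X] = (1/3)·(39/5) + (1/3)·(25/3) + (1/3)·(17/4) = 1223/180.

1223/180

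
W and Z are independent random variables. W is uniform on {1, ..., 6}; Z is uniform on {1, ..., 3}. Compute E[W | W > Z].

53/12

P(W > Z) = 2/3.
Summing W·P(x,y) over outcomes with W > Z gives 53/18.
E[W | W > Z] = (53/18) / (2/3) = 53/12.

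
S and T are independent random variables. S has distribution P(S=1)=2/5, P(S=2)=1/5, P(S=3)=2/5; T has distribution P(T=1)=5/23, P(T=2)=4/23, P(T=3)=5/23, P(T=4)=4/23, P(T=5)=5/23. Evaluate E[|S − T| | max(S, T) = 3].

P(max(S, T) = 3) = 43/115.
Summing |S−T|·P(x,y) over outcomes with max(S, T) = 3 gives 53/115.
E[|S − T| | max(S, T) = 3] = (53/115) / (43/115) = 53/43.

53/43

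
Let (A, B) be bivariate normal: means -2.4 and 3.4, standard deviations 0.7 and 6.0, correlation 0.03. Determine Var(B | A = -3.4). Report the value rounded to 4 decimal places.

The conditional variance in a bivariate normal is σ_B²(1 − ρ²), independent of x.
Var(B | A=-3.4) = (6.0)²·(1 − (0.03)²) = 36·0.9991 = 35.9676.

35.9676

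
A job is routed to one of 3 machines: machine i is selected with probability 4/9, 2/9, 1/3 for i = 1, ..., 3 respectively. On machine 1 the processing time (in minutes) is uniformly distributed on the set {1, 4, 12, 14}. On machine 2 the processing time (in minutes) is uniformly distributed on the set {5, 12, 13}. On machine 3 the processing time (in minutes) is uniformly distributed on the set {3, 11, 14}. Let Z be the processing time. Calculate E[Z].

E[Z | machine 1] = (1+4+12+14)/4 = 31/4.
E[Z | machine 2] = (5+12+13)/3 = 10.
E[Z | machine 3] = (3+11+14)/3 = 28/3.
E[Z] = (4/9)·(31/4) + (2/9)·(10) + (1/3)·(28/3) = 79/9.

79/9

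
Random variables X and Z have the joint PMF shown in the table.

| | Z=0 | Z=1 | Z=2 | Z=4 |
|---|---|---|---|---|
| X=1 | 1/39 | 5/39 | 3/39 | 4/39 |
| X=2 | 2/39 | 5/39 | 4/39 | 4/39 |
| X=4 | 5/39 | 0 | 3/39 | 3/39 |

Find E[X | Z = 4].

24/11

P(Z = 4) = 11/39.
Σ X·P over the event = 1·(4/39) + 2·(4/39) + 4·(3/39) = 8/13.
E[X | Z = 4] = (8/13) / (11/39) = 24/11.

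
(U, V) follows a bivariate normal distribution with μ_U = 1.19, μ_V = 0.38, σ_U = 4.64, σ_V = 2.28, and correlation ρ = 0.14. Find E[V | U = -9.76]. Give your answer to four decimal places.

E[V | U=x] = μ_V + ρ(σ_V/σ_U)(x − μ_U) for jointly normal variables.
E[V | U=-9.76] = 0.38 + (0.14)·(2.28/4.64)·(-9.76 − (1.19)) = 0.38 + (0.068793)·(-10.95) = -0.3733.

-0.3733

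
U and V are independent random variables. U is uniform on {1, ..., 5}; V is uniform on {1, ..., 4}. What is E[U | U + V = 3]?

3/2

Outcomes with U + V = 3: (1,2), (2,1), each with probability 1/20.
E[U | U + V = 3] = (1 + 2) / 2 = 3/2.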